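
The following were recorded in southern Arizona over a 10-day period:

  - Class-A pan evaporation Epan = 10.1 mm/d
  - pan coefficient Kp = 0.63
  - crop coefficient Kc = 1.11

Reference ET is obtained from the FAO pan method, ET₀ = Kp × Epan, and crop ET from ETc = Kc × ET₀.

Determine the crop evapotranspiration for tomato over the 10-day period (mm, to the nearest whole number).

ET₀ = 0.63 × 10.1 = 6.3630 mm/d
ETc = Kc × ET₀ = 1.11 × 6.3630 = 7.0629 mm/d
Over 10 days: 7.0629 × 10 = 70.629 mm

71 mm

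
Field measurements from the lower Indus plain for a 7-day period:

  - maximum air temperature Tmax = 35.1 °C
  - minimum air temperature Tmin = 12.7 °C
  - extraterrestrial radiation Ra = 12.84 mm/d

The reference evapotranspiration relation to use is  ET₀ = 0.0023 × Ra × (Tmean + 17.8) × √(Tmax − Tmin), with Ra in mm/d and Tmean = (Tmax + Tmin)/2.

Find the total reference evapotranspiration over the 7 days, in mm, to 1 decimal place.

Tmean = (35.1 + 12.7)/2 = 23.90 °C
ET₀ = 0.0023 × 12.84 × (23.90 + 17.8) × √22.4 = 0.0023 × 12.84 × 41.70 × 4.7329 = 5.8285 mm/d
Over 7 days: 5.8285 × 7 = 40.800 mm

40.8 mm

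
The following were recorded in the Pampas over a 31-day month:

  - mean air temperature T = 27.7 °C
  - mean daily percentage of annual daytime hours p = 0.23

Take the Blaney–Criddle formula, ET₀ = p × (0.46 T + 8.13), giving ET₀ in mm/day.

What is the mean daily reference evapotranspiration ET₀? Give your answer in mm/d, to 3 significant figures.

ET₀ = 0.23 × (0.46 × 27.7 + 8.13) = 0.23 × 20.872 = 4.8006 mm/d

4.80 mm/d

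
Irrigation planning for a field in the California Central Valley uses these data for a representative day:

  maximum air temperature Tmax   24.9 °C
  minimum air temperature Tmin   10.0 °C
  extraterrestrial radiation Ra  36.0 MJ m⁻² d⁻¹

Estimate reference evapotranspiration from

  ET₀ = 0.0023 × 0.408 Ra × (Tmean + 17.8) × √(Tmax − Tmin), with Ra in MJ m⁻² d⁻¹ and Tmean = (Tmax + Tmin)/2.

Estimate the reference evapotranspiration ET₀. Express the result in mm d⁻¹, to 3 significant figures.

Tmean = (24.9 + 10.0)/2 = 17.45 °C
0.408 Ra = 0.408 × 36.0 = 14.6880 mm/d equivalent
ET₀ = 0.0023 × 14.6880 × (17.45 + 17.8) × √14.9 = 0.0023 × 14.6880 × 35.25 × 3.8601 = 4.5967 mm/d

4.60 mm d⁻¹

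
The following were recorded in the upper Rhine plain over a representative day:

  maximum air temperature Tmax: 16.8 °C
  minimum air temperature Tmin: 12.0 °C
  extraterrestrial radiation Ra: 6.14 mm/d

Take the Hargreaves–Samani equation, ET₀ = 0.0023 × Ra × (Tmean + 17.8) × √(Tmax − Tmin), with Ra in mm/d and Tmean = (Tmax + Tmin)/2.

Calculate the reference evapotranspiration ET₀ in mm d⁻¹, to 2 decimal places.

Tmean = (16.8 + 12.0)/2 = 14.40 °C
ET₀ = 0.0023 × 6.14 × (14.40 + 17.8) × √4.8 = 0.0023 × 6.14 × 32.20 × 2.1909 = 0.9963 mm/d

1.00 mm d⁻¹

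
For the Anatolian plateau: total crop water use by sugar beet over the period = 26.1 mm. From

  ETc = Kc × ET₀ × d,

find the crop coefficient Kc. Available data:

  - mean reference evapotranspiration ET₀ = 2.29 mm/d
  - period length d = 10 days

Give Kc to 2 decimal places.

1.14

ETc = Kc × ET₀ × d  ⇒  Kc = ETc / (ET₀ × d)
Kc = 26.1 / (2.29 × 10) = 26.1 / 22.90 = 1.1397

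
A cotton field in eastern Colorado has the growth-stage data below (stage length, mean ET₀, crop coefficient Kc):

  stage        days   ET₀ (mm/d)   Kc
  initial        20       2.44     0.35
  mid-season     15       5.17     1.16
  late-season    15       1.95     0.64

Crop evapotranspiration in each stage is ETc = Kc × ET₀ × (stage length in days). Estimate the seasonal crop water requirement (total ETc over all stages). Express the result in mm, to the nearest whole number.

126 mm

initial: 0.35 × 2.44 × 20 = 17.08 mm
mid-season: 1.16 × 5.17 × 15 = 89.96 mm
late-season: 0.64 × 1.95 × 15 = 18.72 mm
Seasonal total = 125.76 mm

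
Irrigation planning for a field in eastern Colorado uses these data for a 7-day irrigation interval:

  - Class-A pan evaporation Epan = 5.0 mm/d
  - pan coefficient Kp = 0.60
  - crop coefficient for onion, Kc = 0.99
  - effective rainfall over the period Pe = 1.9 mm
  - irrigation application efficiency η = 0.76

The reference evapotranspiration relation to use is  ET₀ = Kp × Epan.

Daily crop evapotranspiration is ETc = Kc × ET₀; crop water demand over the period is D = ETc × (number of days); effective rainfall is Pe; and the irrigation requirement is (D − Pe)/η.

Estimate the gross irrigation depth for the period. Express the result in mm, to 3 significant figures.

ET₀ = 0.60 × 5.0 = 3.0000 mm/d
ETc = Kc × ET₀ = 0.99 × 3.0000 = 2.9700 mm/d
Crop demand D = ETc × 7 d = 2.9700 × 7 = 20.790 mm
D − Pe = 20.790 − 1.9 = 18.890 mm
Gross irrigation = 18.890 / 0.76 = 24.855 mm

24.9 mm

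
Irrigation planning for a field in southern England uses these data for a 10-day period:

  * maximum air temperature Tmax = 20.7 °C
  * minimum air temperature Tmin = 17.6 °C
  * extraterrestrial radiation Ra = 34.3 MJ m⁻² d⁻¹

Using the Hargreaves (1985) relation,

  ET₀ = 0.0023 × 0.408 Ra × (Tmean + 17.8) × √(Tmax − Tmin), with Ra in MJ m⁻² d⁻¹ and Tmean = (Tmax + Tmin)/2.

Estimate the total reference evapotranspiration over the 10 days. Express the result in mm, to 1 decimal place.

20.9 mm

Tmean = (20.7 + 17.6)/2 = 19.15 °C
0.408 Ra = 0.408 × 34.3 = 13.9944 mm/d equivalent
ET₀ = 0.0023 × 13.9944 × (19.15 + 17.8) × √3.1 = 0.0023 × 13.9944 × 36.95 × 1.7607 = 2.0940 mm/d
Over 10 days: 2.0940 × 10 = 20.940 mm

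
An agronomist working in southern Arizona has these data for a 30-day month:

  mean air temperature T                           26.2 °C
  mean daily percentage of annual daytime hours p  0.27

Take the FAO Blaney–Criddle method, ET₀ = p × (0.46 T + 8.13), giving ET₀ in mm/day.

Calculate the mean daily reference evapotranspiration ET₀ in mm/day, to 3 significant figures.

ET₀ = 0.27 × (0.46 × 26.2 + 8.13) = 0.27 × 20.182 = 5.4491 mm/d

5.45 mm/day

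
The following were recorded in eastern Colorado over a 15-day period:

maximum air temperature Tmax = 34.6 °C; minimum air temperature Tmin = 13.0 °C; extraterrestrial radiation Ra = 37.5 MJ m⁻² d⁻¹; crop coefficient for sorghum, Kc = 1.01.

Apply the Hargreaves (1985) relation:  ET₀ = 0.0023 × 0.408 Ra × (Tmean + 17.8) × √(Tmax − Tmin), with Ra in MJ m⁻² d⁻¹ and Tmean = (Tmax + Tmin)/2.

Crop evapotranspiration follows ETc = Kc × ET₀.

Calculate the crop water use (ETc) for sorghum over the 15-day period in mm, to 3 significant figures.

Tmean = (34.6 + 13.0)/2 = 23.80 °C
0.408 Ra = 0.408 × 37.5 = 15.3000 mm/d equivalent
ET₀ = 0.0023 × 15.3000 × (23.80 + 17.8) × √21.6 = 0.0023 × 15.3000 × 41.60 × 4.6476 = 6.8036 mm/d
ETc = Kc × ET₀ = 1.01 × 6.8036 = 6.8716 mm/d
Over 15 days: 6.8716 × 15 = 103.074 mm

103 mm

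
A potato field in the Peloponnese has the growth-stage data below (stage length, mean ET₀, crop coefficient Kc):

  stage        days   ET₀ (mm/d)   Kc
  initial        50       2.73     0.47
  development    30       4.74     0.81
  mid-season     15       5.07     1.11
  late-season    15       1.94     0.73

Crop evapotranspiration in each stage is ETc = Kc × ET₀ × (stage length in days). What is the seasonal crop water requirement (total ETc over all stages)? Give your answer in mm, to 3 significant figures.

initial: 0.47 × 2.73 × 50 = 64.16 mm
development: 0.81 × 4.74 × 30 = 115.18 mm
mid-season: 1.11 × 5.07 × 15 = 84.42 mm
late-season: 0.73 × 1.94 × 15 = 21.24 mm
Seasonal total = 285.00 mm

285 mm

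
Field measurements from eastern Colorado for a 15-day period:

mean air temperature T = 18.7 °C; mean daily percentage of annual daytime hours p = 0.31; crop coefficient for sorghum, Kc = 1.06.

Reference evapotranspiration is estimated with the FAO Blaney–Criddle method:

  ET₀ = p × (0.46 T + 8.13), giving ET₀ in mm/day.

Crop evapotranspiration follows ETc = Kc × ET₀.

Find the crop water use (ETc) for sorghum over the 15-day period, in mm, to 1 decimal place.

ET₀ = 0.31 × (0.46 × 18.7 + 8.13) = 0.31 × 16.732 = 5.1869 mm/d
ETc = Kc × ET₀ = 1.06 × 5.1869 = 5.4981 mm/d
Over 15 days: 5.4981 × 15 = 82.472 mm

82.5 mm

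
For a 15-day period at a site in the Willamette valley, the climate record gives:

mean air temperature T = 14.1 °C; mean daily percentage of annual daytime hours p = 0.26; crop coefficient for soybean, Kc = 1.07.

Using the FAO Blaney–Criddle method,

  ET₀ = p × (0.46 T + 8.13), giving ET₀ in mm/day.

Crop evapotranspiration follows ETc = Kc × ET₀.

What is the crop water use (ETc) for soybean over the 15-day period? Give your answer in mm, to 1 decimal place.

61.0 mm

ET₀ = 0.26 × (0.46 × 14.1 + 8.13) = 0.26 × 14.616 = 3.8002 mm/d
ETc = Kc × ET₀ = 1.07 × 3.8002 = 4.0662 mm/d
Over 15 days: 4.0662 × 15 = 60.993 mm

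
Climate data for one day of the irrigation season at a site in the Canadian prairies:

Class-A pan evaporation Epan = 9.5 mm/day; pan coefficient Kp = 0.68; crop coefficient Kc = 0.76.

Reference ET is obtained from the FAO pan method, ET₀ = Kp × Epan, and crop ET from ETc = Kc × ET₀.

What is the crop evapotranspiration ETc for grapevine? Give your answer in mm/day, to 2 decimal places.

4.91 mm/day

ET₀ = 0.68 × 9.5 = 6.4600 mm/d
ETc = Kc × ET₀ = 0.76 × 6.4600 = 4.9096 mm/d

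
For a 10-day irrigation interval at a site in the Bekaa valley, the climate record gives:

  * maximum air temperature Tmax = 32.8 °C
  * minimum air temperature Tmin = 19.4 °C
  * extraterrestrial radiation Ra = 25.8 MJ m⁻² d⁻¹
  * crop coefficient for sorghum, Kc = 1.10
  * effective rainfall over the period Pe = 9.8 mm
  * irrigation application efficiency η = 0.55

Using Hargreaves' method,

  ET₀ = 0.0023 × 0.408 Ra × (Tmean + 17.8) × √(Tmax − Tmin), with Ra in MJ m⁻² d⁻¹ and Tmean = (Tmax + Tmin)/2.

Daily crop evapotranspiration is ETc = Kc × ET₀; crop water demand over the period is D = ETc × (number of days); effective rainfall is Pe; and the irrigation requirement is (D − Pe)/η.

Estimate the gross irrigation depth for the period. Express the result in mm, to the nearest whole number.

60 mm

Tmean = (32.8 + 19.4)/2 = 26.10 °C
0.408 Ra = 0.408 × 25.8 = 10.5264 mm/d equivalent
ET₀ = 0.0023 × 10.5264 × (26.10 + 17.8) × √13.4 = 0.0023 × 10.5264 × 43.90 × 3.6606 = 3.8907 mm/d
ETc = Kc × ET₀ = 1.10 × 3.8907 = 4.2798 mm/d
Crop demand D = ETc × 10 d = 4.2798 × 10 = 42.798 mm
D − Pe = 42.798 − 9.8 = 32.998 mm
Gross irrigation = 32.998 / 0.55 = 59.996 mm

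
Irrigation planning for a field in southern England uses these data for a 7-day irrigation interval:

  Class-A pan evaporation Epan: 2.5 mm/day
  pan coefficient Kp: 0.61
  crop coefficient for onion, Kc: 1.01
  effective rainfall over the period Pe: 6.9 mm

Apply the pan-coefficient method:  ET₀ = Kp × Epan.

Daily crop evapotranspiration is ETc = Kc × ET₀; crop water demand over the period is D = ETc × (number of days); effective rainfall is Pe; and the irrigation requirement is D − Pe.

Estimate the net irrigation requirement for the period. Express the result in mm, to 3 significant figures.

ET₀ = 0.61 × 2.5 = 1.5250 mm/d
ETc = Kc × ET₀ = 1.01 × 1.5250 = 1.5403 mm/d
Crop demand D = ETc × 7 d = 1.5403 × 7 = 10.782 mm
D − Pe = 10.782 − 6.9 = 3.882 mm

3.88 mm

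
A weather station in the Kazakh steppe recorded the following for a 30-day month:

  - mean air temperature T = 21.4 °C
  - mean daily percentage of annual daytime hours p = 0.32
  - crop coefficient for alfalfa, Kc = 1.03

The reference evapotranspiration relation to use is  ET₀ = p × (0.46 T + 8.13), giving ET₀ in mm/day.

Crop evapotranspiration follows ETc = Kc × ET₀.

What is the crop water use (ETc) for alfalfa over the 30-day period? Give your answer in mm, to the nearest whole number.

178 mm

ET₀ = 0.32 × (0.46 × 21.4 + 8.13) = 0.32 × 17.974 = 5.7517 mm/d
ETc = Kc × ET₀ = 1.03 × 5.7517 = 5.9243 mm/d
Over 30 days: 5.9243 × 30 = 177.729 mm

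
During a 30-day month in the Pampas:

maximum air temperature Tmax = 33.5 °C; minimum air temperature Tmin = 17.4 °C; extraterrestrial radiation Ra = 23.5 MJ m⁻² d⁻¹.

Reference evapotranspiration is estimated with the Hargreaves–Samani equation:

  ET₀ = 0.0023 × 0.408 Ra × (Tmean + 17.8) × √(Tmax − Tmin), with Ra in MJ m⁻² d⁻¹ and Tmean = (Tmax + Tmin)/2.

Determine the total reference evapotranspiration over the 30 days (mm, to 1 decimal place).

Tmean = (33.5 + 17.4)/2 = 25.45 °C
0.408 Ra = 0.408 × 23.5 = 9.5880 mm/d equivalent
ET₀ = 0.0023 × 9.5880 × (25.45 + 17.8) × √16.1 = 0.0023 × 9.5880 × 43.25 × 4.0125 = 3.8270 mm/d
Over 30 days: 3.8270 × 30 = 114.810 mm

114.8 mm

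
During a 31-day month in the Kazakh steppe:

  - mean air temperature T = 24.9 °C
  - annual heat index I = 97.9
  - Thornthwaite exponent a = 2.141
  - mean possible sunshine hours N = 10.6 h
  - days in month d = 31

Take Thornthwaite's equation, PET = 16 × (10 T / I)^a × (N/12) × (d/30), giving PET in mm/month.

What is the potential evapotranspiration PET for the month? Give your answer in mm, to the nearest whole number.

10T/I = 10 × 24.9 / 97.9 = 2.5434
(10T/I)^a = 2.5434^2.141 = 7.3789
Uncorrected PET = 16 × 7.3789 = 118.062 mm
Correction = (N/12)(d/30) = (10.6/12)(31/30) = 0.9128
PET = 118.062 × 0.9128 = 107.767 mm/month

108 mm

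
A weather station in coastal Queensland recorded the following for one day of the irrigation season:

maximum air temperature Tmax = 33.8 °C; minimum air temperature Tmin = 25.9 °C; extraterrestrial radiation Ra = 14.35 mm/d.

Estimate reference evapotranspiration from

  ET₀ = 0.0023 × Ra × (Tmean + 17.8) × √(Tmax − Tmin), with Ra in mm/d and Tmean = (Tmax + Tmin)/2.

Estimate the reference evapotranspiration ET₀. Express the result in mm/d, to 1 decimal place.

4.4 mm/d

Tmean = (33.8 + 25.9)/2 = 29.85 °C
ET₀ = 0.0023 × 14.35 × (29.85 + 17.8) × √7.9 = 0.0023 × 14.35 × 47.65 × 2.8107 = 4.4204 mm/d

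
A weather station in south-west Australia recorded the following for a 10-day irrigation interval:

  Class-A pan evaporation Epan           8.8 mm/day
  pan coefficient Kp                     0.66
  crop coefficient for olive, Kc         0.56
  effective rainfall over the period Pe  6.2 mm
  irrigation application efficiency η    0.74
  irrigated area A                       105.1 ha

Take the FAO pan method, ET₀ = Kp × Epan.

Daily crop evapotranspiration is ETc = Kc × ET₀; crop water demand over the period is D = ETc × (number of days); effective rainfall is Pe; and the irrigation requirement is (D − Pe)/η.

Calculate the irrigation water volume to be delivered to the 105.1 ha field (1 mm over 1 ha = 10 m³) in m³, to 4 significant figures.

37390 m³

ET₀ = 0.66 × 8.8 = 5.8080 mm/d
ETc = Kc × ET₀ = 0.56 × 5.8080 = 3.2525 mm/d
Crop demand D = ETc × 10 d = 3.2525 × 10 = 32.525 mm
D − Pe = 32.525 − 6.2 = 26.325 mm
Gross irrigation = 26.325 / 0.74 = 35.574 mm
Volume = 35.574 mm × 105.1 ha × 10 = 37388.3 m³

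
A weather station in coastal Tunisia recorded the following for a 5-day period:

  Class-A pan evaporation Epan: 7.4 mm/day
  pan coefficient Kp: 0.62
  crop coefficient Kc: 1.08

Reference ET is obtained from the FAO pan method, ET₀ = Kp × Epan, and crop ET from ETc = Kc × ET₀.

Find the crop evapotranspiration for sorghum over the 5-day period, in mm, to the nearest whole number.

25 mm

ET₀ = 0.62 × 7.4 = 4.5880 mm/d
ETc = Kc × ET₀ = 1.08 × 4.5880 = 4.9550 mm/d
Over 5 days: 4.9550 × 5 = 24.775 mm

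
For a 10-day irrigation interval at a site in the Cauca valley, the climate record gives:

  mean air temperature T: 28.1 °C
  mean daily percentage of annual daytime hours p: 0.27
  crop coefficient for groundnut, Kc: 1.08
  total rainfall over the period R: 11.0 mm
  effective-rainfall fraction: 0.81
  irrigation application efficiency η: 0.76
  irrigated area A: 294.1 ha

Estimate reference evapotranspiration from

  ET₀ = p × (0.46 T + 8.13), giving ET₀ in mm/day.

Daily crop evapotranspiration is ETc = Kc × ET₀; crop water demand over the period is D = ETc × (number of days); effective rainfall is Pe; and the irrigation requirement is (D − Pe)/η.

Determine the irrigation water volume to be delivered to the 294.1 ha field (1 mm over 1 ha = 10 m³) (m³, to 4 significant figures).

ET₀ = 0.27 × (0.46 × 28.1 + 8.13) = 0.27 × 21.056 = 5.6851 mm/d
ETc = Kc × ET₀ = 1.08 × 5.6851 = 6.1399 mm/d
Crop demand D = ETc × 10 d = 6.1399 × 10 = 61.399 mm
Pe = 0.81 × 11.0 = 8.910 mm
D − Pe = 61.399 − 8.910 = 52.489 mm
Gross irrigation = 52.489 / 0.76 = 69.064 mm
Volume = 69.064 mm × 294.1 ha × 10 = 203117.2 m³

203100 m³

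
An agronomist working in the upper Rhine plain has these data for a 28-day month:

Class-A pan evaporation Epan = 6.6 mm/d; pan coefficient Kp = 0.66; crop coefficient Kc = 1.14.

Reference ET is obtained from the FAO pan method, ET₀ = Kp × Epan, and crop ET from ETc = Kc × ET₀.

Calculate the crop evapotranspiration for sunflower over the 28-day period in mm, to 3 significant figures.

139 mm

ET₀ = 0.66 × 6.6 = 4.3560 mm/d
ETc = Kc × ET₀ = 1.14 × 4.3560 = 4.9658 mm/d
Over 28 days: 4.9658 × 28 = 139.042 mm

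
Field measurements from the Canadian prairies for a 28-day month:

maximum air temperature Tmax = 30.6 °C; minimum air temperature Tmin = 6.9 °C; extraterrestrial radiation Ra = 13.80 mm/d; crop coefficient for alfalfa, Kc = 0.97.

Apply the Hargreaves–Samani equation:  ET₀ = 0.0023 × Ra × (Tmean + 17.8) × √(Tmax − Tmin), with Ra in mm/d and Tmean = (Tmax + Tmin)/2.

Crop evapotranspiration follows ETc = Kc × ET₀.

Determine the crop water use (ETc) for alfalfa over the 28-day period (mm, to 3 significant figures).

153 mm

Tmean = (30.6 + 6.9)/2 = 18.75 °C
ET₀ = 0.0023 × 13.80 × (18.75 + 17.8) × √23.7 = 0.0023 × 13.80 × 36.55 × 4.8683 = 5.6477 mm/d
ETc = Kc × ET₀ = 0.97 × 5.6477 = 5.4783 mm/d
Over 28 days: 5.4783 × 28 = 153.392 mm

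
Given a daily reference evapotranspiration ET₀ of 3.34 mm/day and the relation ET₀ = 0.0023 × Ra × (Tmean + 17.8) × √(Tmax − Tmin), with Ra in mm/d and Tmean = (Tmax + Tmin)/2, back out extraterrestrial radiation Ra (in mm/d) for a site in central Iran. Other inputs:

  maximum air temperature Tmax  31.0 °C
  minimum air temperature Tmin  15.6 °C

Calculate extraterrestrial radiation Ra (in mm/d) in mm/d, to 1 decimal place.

9.0 mm/d

Tmean = 23.30 °C; √ΔT = 3.9243
Ra = ET₀ / [0.0023 × (Tmean+17.8) × √ΔT] = 3.34 / (0.0023 × 41.10 × 3.9243) = 9.004 mm/d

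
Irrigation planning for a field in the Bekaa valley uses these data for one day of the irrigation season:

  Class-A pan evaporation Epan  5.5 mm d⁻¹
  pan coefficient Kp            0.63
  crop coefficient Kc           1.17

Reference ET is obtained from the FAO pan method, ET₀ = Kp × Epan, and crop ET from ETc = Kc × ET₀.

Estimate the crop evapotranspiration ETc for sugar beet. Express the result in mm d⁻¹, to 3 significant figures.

4.05 mm d⁻¹

ET₀ = 0.63 × 5.5 = 3.4650 mm/d
ETc = Kc × ET₀ = 1.17 × 3.4650 = 4.0541 mm/d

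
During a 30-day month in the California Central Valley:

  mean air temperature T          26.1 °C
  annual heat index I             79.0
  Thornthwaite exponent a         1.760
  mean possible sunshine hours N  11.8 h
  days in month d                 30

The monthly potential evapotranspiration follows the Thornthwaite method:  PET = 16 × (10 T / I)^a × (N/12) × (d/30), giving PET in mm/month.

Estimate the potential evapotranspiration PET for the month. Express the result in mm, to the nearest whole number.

10T/I = 10 × 26.1 / 79.0 = 3.3038
(10T/I)^a = 3.3038^1.760 = 8.1934
Uncorrected PET = 16 × 8.1934 = 131.094 mm
Correction = (N/12)(d/30) = (11.8/12)(30/30) = 0.9833
PET = 131.094 × 0.9833 = 128.905 mm/month

129 mm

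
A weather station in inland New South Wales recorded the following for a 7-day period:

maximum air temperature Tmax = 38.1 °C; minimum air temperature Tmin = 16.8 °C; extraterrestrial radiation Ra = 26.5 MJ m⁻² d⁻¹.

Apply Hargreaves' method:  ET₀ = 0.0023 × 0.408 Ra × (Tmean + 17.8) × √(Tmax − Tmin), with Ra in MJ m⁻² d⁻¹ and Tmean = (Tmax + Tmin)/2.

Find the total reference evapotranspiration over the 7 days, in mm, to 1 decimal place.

Tmean = (38.1 + 16.8)/2 = 27.45 °C
0.408 Ra = 0.408 × 26.5 = 10.8120 mm/d equivalent
ET₀ = 0.0023 × 10.8120 × (27.45 + 17.8) × √21.3 = 0.0023 × 10.8120 × 45.25 × 4.6152 = 5.1933 mm/d
Over 7 days: 5.1933 × 7 = 36.353 mm

36.4 mm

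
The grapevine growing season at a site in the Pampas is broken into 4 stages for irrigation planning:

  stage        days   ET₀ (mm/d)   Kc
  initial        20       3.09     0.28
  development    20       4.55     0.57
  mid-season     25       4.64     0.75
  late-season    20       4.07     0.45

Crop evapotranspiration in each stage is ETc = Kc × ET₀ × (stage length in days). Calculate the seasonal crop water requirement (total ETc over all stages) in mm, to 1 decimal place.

initial: 0.28 × 3.09 × 20 = 17.30 mm
development: 0.57 × 4.55 × 20 = 51.87 mm
mid-season: 0.75 × 4.64 × 25 = 87.00 mm
late-season: 0.45 × 4.07 × 20 = 36.63 mm
Seasonal total = 192.80 mm

192.8 mm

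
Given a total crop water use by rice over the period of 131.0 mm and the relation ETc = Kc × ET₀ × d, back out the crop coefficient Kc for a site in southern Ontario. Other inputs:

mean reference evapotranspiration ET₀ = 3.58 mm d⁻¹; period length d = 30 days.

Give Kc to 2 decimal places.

ETc = Kc × ET₀ × d  ⇒  Kc = ETc / (ET₀ × d)
Kc = 131.0 / (3.58 × 30) = 131.0 / 107.40 = 1.2197

1.22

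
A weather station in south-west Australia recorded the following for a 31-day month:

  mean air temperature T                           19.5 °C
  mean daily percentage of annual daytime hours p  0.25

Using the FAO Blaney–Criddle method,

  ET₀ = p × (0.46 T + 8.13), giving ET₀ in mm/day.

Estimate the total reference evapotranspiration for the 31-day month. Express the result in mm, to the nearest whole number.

ET₀ = 0.25 × (0.46 × 19.5 + 8.13) = 0.25 × 17.100 = 4.2750 mm/d
Monthly total = 4.2750 × 31 = 132.525 mm

133 mm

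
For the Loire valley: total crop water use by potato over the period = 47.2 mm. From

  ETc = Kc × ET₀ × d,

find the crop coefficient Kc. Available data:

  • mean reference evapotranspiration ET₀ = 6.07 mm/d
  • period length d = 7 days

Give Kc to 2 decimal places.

ETc = Kc × ET₀ × d  ⇒  Kc = ETc / (ET₀ × d)
Kc = 47.2 / (6.07 × 7) = 47.2 / 42.49 = 1.1108

1.11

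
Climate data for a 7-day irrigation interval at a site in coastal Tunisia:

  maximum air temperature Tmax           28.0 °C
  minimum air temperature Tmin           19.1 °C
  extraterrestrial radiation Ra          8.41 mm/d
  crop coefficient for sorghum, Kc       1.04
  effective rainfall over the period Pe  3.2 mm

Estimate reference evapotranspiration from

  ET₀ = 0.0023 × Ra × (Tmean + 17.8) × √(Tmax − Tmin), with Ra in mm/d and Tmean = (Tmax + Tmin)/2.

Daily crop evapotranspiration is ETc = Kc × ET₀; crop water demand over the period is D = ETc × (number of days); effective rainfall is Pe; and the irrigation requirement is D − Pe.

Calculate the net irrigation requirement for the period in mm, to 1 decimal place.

Tmean = (28.0 + 19.1)/2 = 23.55 °C
ET₀ = 0.0023 × 8.41 × (23.55 + 17.8) × √8.9 = 0.0023 × 8.41 × 41.35 × 2.9833 = 2.3861 mm/d
ETc = Kc × ET₀ = 1.04 × 2.3861 = 2.4815 mm/d
Crop demand D = ETc × 7 d = 2.4815 × 7 = 17.371 mm
D − Pe = 17.371 − 3.2 = 14.171 mm

14.2 mm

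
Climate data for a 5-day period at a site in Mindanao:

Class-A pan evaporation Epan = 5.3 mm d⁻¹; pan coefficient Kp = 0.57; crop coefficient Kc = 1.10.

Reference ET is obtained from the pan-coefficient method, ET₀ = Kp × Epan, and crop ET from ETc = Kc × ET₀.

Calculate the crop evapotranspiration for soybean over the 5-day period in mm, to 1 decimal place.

16.6 mm

ET₀ = 0.57 × 5.3 = 3.0210 mm/d
ETc = Kc × ET₀ = 1.10 × 3.0210 = 3.3231 mm/d
Over 5 days: 3.3231 × 5 = 16.616 mm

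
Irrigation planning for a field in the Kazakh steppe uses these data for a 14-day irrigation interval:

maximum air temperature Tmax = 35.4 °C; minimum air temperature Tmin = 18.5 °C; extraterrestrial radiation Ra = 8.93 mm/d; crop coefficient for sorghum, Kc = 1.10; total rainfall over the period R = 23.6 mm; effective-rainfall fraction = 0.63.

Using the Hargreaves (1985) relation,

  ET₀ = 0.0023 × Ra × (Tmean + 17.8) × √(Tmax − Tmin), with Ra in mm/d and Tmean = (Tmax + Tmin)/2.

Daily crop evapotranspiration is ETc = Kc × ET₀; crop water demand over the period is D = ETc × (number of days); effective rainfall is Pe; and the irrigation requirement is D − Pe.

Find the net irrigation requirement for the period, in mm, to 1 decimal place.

43.3 mm

Tmean = (35.4 + 18.5)/2 = 26.95 °C
ET₀ = 0.0023 × 8.93 × (26.95 + 17.8) × √16.9 = 0.0023 × 8.93 × 44.75 × 4.1110 = 3.7785 mm/d
ETc = Kc × ET₀ = 1.10 × 3.7785 = 4.1564 mm/d
Crop demand D = ETc × 14 d = 4.1564 × 14 = 58.190 mm
Pe = 0.63 × 23.6 = 14.868 mm
D − Pe = 58.190 − 14.868 = 43.322 mm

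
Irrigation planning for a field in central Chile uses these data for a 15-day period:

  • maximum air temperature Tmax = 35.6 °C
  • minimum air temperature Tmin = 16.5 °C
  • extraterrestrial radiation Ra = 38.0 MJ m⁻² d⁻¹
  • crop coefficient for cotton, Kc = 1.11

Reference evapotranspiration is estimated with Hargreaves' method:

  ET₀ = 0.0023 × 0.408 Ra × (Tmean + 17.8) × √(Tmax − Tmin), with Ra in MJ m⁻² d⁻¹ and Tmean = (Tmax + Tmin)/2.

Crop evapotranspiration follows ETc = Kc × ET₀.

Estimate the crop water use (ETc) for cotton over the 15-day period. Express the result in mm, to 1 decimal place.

113.8 mm

Tmean = (35.6 + 16.5)/2 = 26.05 °C
0.408 Ra = 0.408 × 38.0 = 15.5040 mm/d equivalent
ET₀ = 0.0023 × 15.5040 × (26.05 + 17.8) × √19.1 = 0.0023 × 15.5040 × 43.85 × 4.3704 = 6.8338 mm/d
ETc = Kc × ET₀ = 1.11 × 6.8338 = 7.5855 mm/d
Over 15 days: 7.5855 × 15 = 113.783 mm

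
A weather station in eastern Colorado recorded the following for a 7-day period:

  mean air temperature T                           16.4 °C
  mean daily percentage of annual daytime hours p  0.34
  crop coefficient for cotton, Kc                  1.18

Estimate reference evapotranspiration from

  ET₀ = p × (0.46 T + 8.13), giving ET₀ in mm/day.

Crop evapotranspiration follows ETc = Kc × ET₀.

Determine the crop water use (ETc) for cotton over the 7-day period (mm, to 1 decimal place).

ET₀ = 0.34 × (0.46 × 16.4 + 8.13) = 0.34 × 15.674 = 5.3292 mm/d
ETc = Kc × ET₀ = 1.18 × 5.3292 = 6.2885 mm/d
Over 7 days: 6.2885 × 7 = 44.020 mm

44.0 mm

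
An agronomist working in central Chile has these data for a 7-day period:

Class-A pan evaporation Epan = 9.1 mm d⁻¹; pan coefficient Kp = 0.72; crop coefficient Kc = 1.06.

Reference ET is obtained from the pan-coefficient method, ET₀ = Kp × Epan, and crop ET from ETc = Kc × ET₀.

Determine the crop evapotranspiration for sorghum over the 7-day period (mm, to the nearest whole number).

49 mm

ET₀ = 0.72 × 9.1 = 6.5520 mm/d
ETc = Kc × ET₀ = 1.06 × 6.5520 = 6.9451 mm/d
Over 7 days: 6.9451 × 7 = 48.616 mm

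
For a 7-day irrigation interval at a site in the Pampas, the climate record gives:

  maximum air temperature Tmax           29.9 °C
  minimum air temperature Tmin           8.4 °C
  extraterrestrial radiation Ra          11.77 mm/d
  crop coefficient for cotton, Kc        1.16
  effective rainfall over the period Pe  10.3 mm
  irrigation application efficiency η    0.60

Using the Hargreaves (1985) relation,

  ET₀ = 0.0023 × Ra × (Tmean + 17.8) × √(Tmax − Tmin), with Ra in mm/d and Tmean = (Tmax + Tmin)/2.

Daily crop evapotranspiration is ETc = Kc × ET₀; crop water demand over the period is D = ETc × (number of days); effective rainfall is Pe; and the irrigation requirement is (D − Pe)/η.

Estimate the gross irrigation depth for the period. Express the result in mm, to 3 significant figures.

Tmean = (29.9 + 8.4)/2 = 19.15 °C
ET₀ = 0.0023 × 11.77 × (19.15 + 17.8) × √21.5 = 0.0023 × 11.77 × 36.95 × 4.6368 = 4.6381 mm/d
ETc = Kc × ET₀ = 1.16 × 4.6381 = 5.3802 mm/d
Crop demand D = ETc × 7 d = 5.3802 × 7 = 37.661 mm
D − Pe = 37.661 − 10.3 = 27.361 mm
Gross irrigation = 27.361 / 0.60 = 45.602 mm

45.6 mm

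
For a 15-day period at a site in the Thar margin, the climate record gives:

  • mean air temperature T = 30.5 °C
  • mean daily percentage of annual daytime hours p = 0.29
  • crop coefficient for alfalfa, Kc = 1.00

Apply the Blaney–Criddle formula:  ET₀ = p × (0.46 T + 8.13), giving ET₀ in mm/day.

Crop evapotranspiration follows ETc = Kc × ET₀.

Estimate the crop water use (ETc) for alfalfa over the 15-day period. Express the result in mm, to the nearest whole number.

ET₀ = 0.29 × (0.46 × 30.5 + 8.13) = 0.29 × 22.160 = 6.4264 mm/d
ETc = Kc × ET₀ = 1.00 × 6.4264 = 6.4264 mm/d
Over 15 days: 6.4264 × 15 = 96.396 mm

96 mm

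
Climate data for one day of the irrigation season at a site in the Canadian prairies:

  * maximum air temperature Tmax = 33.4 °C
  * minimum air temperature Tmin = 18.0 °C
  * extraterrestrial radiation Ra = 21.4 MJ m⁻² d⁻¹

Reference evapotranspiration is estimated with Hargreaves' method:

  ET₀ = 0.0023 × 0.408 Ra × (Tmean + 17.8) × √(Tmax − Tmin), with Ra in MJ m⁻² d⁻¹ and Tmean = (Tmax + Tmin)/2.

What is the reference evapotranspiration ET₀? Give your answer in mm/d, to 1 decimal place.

Tmean = (33.4 + 18.0)/2 = 25.70 °C
0.408 Ra = 0.408 × 21.4 = 8.7312 mm/d equivalent
ET₀ = 0.0023 × 8.7312 × (25.70 + 17.8) × √15.4 = 0.0023 × 8.7312 × 43.50 × 3.9243 = 3.4281 mm/d

3.4 mm/d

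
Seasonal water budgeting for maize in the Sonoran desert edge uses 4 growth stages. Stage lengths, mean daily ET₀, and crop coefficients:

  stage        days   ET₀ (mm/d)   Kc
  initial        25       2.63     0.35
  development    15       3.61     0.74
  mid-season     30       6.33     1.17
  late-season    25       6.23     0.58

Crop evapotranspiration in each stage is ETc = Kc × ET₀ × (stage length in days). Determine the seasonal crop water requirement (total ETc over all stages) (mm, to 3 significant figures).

initial: 0.35 × 2.63 × 25 = 23.01 mm
development: 0.74 × 3.61 × 15 = 40.07 mm
mid-season: 1.17 × 6.33 × 30 = 222.18 mm
late-season: 0.58 × 6.23 × 25 = 90.34 mm
Seasonal total = 375.60 mm

376 mm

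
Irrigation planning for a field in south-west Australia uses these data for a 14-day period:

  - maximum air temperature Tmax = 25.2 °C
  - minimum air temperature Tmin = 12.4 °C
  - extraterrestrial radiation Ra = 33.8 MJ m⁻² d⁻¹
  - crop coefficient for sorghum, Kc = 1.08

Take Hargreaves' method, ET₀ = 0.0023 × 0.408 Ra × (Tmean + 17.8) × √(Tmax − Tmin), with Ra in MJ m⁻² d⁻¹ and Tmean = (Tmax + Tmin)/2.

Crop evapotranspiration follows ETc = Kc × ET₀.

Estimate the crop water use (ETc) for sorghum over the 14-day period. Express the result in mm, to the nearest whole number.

63 mm

Tmean = (25.2 + 12.4)/2 = 18.80 °C
0.408 Ra = 0.408 × 33.8 = 13.7904 mm/d equivalent
ET₀ = 0.0023 × 13.7904 × (18.80 + 17.8) × √12.8 = 0.0023 × 13.7904 × 36.60 × 3.5777 = 4.1533 mm/d
ETc = Kc × ET₀ = 1.08 × 4.1533 = 4.4856 mm/d
Over 14 days: 4.4856 × 14 = 62.798 mm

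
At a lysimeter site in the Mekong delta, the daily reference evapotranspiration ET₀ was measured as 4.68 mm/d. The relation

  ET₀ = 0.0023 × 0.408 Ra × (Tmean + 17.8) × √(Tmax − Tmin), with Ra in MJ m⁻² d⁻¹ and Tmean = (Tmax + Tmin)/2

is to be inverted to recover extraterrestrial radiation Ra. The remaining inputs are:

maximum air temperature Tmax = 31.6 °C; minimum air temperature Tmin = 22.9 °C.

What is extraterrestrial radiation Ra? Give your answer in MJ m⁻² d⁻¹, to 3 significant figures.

37.5 MJ m⁻² d⁻¹

Tmean = (31.6+22.9)/2 = 27.25 °C; ΔT = 8.7
Ra = ET₀ / [0.0023 × 0.408 × (Tmean+17.8) × √ΔT]
   = 4.68 / (0.0023 × 0.408 × 45.05 × 2.9496) = 37.532 MJ m⁻² d⁻¹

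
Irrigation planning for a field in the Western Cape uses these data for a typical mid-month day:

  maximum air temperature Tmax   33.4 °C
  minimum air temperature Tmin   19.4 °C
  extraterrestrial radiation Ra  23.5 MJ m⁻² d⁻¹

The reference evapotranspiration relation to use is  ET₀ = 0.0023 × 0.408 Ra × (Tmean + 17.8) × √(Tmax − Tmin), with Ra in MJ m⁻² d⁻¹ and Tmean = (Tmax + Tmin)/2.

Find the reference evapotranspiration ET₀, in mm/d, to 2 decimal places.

Tmean = (33.4 + 19.4)/2 = 26.40 °C
0.408 Ra = 0.408 × 23.5 = 9.5880 mm/d equivalent
ET₀ = 0.0023 × 9.5880 × (26.40 + 17.8) × √14.0 = 0.0023 × 9.5880 × 44.20 × 3.7417 = 3.6471 mm/d

3.65 mm/d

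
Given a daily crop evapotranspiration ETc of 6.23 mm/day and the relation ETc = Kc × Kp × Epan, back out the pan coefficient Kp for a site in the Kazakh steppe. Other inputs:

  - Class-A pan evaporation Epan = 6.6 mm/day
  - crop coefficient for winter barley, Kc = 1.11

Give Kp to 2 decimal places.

0.85

ETc = Kc × Kp × Epan  ⇒  Kp = ETc / (Kc × Epan)
Kp = 6.23 / (1.11 × 6.6) = 6.23 / 7.326 = 0.8504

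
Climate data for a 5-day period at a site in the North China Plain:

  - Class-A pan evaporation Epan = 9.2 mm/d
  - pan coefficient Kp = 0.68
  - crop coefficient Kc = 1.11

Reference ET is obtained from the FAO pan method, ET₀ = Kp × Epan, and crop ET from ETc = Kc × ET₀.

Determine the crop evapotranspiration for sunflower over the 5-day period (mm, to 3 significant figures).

ET₀ = 0.68 × 9.2 = 6.2560 mm/d
ETc = Kc × ET₀ = 1.11 × 6.2560 = 6.9442 mm/d
Over 5 days: 6.9442 × 5 = 34.721 mm

34.7 mm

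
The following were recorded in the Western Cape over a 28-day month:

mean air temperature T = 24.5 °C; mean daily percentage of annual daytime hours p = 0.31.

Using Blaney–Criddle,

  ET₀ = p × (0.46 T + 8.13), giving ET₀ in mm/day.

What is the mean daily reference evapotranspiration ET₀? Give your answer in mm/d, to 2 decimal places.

ET₀ = 0.31 × (0.46 × 24.5 + 8.13) = 0.31 × 19.400 = 6.0140 mm/d

6.01 mm/d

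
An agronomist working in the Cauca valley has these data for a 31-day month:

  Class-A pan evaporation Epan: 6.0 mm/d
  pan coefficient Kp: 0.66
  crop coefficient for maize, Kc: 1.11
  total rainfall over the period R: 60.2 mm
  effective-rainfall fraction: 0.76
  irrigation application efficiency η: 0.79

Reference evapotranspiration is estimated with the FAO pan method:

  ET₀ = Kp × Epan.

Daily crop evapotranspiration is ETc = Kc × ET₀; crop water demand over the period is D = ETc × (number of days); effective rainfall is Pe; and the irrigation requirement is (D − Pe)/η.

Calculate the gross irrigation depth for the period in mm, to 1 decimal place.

ET₀ = 0.66 × 6.0 = 3.9600 mm/d
ETc = Kc × ET₀ = 1.11 × 3.9600 = 4.3956 mm/d
Crop demand D = ETc × 31 d = 4.3956 × 31 = 136.264 mm
Pe = 0.76 × 60.2 = 45.752 mm
D − Pe = 136.264 − 45.752 = 90.512 mm
Gross irrigation = 90.512 / 0.79 = 114.572 mm

114.6 mm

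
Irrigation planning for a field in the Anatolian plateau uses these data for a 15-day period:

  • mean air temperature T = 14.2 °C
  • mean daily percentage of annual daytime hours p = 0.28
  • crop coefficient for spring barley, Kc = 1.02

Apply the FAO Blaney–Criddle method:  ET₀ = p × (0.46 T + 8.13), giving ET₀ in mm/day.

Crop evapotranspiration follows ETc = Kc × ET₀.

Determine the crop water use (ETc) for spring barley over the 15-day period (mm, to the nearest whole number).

ET₀ = 0.28 × (0.46 × 14.2 + 8.13) = 0.28 × 14.662 = 4.1054 mm/d
ETc = Kc × ET₀ = 1.02 × 4.1054 = 4.1875 mm/d
Over 15 days: 4.1875 × 15 = 62.813 mm

63 mm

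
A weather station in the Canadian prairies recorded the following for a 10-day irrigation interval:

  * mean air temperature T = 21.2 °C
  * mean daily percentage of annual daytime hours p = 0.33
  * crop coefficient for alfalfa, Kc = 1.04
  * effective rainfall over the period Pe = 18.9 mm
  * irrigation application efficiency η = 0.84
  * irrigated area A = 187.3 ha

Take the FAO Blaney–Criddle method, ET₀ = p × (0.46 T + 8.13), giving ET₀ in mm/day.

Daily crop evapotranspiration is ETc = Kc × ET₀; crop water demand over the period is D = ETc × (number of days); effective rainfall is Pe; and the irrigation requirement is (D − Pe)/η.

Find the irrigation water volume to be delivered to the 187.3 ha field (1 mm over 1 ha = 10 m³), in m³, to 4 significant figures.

94700 m³

ET₀ = 0.33 × (0.46 × 21.2 + 8.13) = 0.33 × 17.882 = 5.9011 mm/d
ETc = Kc × ET₀ = 1.04 × 5.9011 = 6.1371 mm/d
Crop demand D = ETc × 10 d = 6.1371 × 10 = 61.371 mm
D − Pe = 61.371 − 18.9 = 42.471 mm
Gross irrigation = 42.471 / 0.84 = 50.561 mm
Volume = 50.561 mm × 187.3 ha × 10 = 94700.8 m³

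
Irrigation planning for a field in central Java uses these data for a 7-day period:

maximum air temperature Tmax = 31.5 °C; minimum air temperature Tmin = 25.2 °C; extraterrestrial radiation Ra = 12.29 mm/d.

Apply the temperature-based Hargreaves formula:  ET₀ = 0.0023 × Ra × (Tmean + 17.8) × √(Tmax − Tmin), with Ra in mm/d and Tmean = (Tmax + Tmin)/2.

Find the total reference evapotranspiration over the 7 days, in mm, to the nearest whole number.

Tmean = (31.5 + 25.2)/2 = 28.35 °C
ET₀ = 0.0023 × 12.29 × (28.35 + 17.8) × √6.3 = 0.0023 × 12.29 × 46.15 × 2.5100 = 3.2744 mm/d
Over 7 days: 3.2744 × 7 = 22.921 mm

23 mm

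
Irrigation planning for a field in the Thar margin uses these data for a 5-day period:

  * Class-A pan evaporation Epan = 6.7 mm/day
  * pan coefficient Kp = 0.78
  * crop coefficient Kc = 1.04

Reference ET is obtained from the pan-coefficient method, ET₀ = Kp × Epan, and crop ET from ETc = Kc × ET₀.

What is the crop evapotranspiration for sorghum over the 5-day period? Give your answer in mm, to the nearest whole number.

27 mm

ET₀ = 0.78 × 6.7 = 5.2260 mm/d
ETc = Kc × ET₀ = 1.04 × 5.2260 = 5.4350 mm/d
Over 5 days: 5.4350 × 5 = 27.175 mm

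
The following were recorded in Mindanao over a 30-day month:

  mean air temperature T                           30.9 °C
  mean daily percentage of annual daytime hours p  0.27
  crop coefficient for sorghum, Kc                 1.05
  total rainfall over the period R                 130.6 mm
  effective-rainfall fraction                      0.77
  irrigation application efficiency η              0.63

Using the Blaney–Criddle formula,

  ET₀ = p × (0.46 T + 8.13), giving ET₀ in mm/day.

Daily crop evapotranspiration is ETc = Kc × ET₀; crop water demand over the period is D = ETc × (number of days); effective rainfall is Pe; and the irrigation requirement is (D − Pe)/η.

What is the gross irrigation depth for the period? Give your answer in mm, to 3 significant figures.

142 mm

ET₀ = 0.27 × (0.46 × 30.9 + 8.13) = 0.27 × 22.344 = 6.0329 mm/d
ETc = Kc × ET₀ = 1.05 × 6.0329 = 6.3345 mm/d
Crop demand D = ETc × 30 d = 6.3345 × 30 = 190.035 mm
Pe = 0.77 × 130.6 = 100.562 mm
D − Pe = 190.035 − 100.562 = 89.473 mm
Gross irrigation = 89.473 / 0.63 = 142.021 mm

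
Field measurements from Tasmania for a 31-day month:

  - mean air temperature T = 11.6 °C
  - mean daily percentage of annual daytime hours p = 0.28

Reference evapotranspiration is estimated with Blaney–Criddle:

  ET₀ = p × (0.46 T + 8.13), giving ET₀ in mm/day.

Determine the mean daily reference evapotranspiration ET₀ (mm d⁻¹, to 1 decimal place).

3.8 mm d⁻¹

ET₀ = 0.28 × (0.46 × 11.6 + 8.13) = 0.28 × 13.466 = 3.7705 mm/d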